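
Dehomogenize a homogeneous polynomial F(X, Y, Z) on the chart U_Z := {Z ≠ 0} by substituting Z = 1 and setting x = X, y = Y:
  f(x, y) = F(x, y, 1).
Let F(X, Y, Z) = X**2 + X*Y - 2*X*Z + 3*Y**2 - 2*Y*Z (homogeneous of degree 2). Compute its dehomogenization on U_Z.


f(x, y) = x**2 + x*y - 2*x + 3*y**2 - 2*y

On U_Z we set Z = 1. Each monomial c·X^i·Y^j·Z^k in F becomes c·x^i·y^j·1^k = c·x^i·y^j.
Substituting Z = 1: F(X, Y, 1) = x**2 + x*y - 2*x + 3*y**2 - 2*y.
Note: deg(f) ≤ deg(F) = 2; strict inequality happens when F is divisible by Z (lost terms).


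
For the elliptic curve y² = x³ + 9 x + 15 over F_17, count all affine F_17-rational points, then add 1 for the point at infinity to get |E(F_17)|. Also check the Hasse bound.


Affine points = {(0, 7), (0, 10), (1, 5), (1, 12), (3, 1), (3, 16), (4, 8), (4, 9), (5, 7), (5, 10), (6, 8), (6, 9), (7, 8), (7, 9), (8, 2), (8, 15), (9, 3), (9, 14), (10, 0), (11, 0), (12, 7), (12, 10), (13, 0)}; affine count = 23; |E(F_17)| = 24.

Discriminant check: Δ ∝ 4a³ + 27b² = 4·9³ + 27·15² = 4·729 + 27·225 ≡ 15 (mod 17). Nonzero ⇒ E is nonsingular.
For each x ∈ F_17, compute rhs = x³ + 9·x + 15 mod 17, then count y ∈ F_17 with y² ≡ rhs.
  x = 0: rhs = 15, matching y values: 7, 10 (2 points).
  x = 1: rhs = 8, matching y values: 5, 12 (2 points).
  x = 2: rhs = 7, matching y values: none (0 points).
  x = 3: rhs = 1, matching y values: 1, 16 (2 points).
  x = 4: rhs = 13, matching y values: 8, 9 (2 points).
  x = 5: rhs = 15, matching y values: 7, 10 (2 points).
  x = 6: rhs = 13, matching y values: 8, 9 (2 points).
  x = 7: rhs = 13, matching y values: 8, 9 (2 points).
  x = 8: rhs = 4, matching y values: 2, 15 (2 points).
  x = 9: rhs = 9, matching y values: 3, 14 (2 points).
  x = 10: rhs = 0, matching y values: 0 (1 points).
  x = 11: rhs = 0, matching y values: 0 (1 points).
  x = 12: rhs = 15, matching y values: 7, 10 (2 points).
  x = 13: rhs = 0, matching y values: 0 (1 points).
  x = 14: rhs = 12, matching y values: none (0 points).
  x = 15: rhs = 6, matching y values: none (0 points).
  x = 16: rhs = 5, matching y values: none (0 points).
Total affine count: 23.
Full point count |E(F_17)| = 23 + 1 = 24.
Hasse bound: |24 − (17+1)| = |6| = 6 ≤ 2√17 ≈ 8.2462 ✓.


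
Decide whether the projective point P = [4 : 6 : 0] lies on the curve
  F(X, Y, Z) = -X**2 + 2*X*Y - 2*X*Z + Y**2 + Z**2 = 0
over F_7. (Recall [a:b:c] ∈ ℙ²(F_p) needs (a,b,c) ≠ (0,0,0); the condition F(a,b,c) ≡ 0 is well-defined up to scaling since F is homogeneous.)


F(4,6,0) ≡ 5 (mod 7); P is NOT on the curve.

Evaluate F(4, 6, 0) term-by-term (mod 7).
  -X**2 ↦ -1·16·1·1 = -16
  2*X*Y ↦ 2·4·6·1 = 48
  -2*X*Z ↦ -2·4·1·0 = 0
  Y**2 ↦ 1·1·36·1 = 36
  Z**2 ↦ 1·1·1·0 = 0
Sum: F(4, 6, 0) = (-16) + (48) + (0) + (36) + (0) = 68.
Reducing mod 7: 68 ≡ 5 (mod 7).
Since F(a, b, c) ≡ 5 ≠ 0 (mod 7), P does NOT lie on the curve.


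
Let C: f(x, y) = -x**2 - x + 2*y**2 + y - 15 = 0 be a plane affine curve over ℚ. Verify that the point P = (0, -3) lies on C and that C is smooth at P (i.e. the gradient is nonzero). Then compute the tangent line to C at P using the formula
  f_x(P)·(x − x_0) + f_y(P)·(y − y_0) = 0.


Tangent line at P: -x - 11*y - 33 = 0.

Step 1: f(0, -3) = 0, so P lies on C.
Step 2: partial derivatives
  f_x(x, y) = -2*x - 1, f_y(x, y) = 4*y + 1.
  f_x(P) = -1, f_y(P) = -11 (gradient nonzero, so P is smooth).
Step 3: tangent line at P: -1·(x − 0) + -11·(y − -3) = 0.
Expanding: -x - 11*y - 33 = 0.


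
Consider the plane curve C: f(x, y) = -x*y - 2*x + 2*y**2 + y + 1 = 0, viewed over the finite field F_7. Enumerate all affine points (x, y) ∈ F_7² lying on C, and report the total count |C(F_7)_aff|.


Affine F_7-points: {(0, 5), (1, 2), (1, 5), (2, 5), (2, 6), (3, 3), (3, 5), (4, 0), (4, 5), (5, 4), (5, 5), (6, 1), (6, 5)}; count = 13.

For each of the 49 pairs (x, y) ∈ F_7², evaluate f(x, y) mod 7. Record the zeros.
  x = 0: [0↦1, 1↦4, 2↦4, 3↦1, 4↦2, 5↦0, 6↦2]  zeros at y ∈ {5}
  x = 1: [0↦6, 1↦1, 2↦0, 3↦3, 4↦3, 5↦0, 6↦1]  zeros at y ∈ {2, 5}
  x = 2: [0↦4, 1↦5, 2↦3, 3↦5, 4↦4, 5↦0, 6↦0]  zeros at y ∈ {5, 6}
  x = 3: [0↦2, 1↦2, 2↦6, 3↦0, 4↦5, 5↦0, 6↦6]  zeros at y ∈ {3, 5}
  x = 4: [0↦0, 1↦6, 2↦2, 3↦2, 4↦6, 5↦0, 6↦5]  zeros at y ∈ {0, 5}
  x = 5: [0↦5, 1↦3, 2↦5, 3↦4, 4↦0, 5↦0, 6↦4]  zeros at y ∈ {4, 5}
  x = 6: [0↦3, 1↦0, 2↦1, 3↦6, 4↦1, 5↦0, 6↦3]  zeros at y ∈ {1, 5}
Collecting zeros: affine points = {(0, 5), (1, 2), (1, 5), (2, 5), (2, 6), (3, 3), (3, 5), (4, 0), (4, 5), (5, 4), (5, 5), (6, 1), (6, 5)}.
Total count |C(F_7)_aff| = 13.


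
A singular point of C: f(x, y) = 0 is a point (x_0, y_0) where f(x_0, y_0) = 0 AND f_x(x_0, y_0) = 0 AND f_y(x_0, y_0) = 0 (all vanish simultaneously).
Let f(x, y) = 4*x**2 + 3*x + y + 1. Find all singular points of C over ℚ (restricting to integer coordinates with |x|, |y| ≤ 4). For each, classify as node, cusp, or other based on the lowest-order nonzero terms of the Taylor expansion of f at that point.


No singular points in the scanned grid; C is smooth there.

Compute partial derivatives:
  f_x = 8*x + 3.
  f_y = 1.
f_y = 1 is a nonzero constant, so f_y never vanishes: no point (x, y) can satisfy f = f_x = f_y = 0. In particular no (x, y) ∈ {−4, ..., 4}² is singular; the curve is smooth.


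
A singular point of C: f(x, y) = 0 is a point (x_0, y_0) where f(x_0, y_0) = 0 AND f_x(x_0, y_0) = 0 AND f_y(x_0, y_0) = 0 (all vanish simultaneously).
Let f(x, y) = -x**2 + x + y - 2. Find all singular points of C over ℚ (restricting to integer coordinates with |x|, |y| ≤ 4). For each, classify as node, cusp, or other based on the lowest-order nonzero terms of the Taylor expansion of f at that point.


No singular points in the scanned grid; C is smooth there.

Compute partial derivatives:
  f_x = 1 - 2*x.
  f_y = 1.
f_y = 1 is a nonzero constant, so f_y never vanishes: no point (x, y) can satisfy f = f_x = f_y = 0. In particular no (x, y) ∈ {−4, ..., 4}² is singular; the curve is smooth.


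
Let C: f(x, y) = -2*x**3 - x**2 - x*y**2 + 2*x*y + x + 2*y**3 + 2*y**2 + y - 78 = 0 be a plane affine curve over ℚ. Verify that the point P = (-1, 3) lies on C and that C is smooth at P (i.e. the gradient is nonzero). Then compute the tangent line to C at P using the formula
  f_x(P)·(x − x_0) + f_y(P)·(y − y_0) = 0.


Tangent line at P: -6*x + 71*y - 219 = 0.

Step 1: f(-1, 3) = 0, so P lies on C.
Step 2: partial derivatives
  f_x(x, y) = -6*x**2 - 2*x - y**2 + 2*y + 1, f_y(x, y) = -2*x*y + 2*x + 6*y**2 + 4*y + 1.
  f_x(P) = -6, f_y(P) = 71 (gradient nonzero, so P is smooth).
Step 3: tangent line at P: -6·(x − -1) + 71·(y − 3) = 0.
Expanding: -6*x + 71*y - 219 = 0.


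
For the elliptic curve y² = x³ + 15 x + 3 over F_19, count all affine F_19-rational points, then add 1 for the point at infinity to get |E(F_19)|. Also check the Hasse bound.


Affine points = {(1, 0), (6, 9), (6, 10), (11, 6), (11, 13), (12, 7), (12, 12), (13, 1), (13, 18), (16, 8), (16, 11), (18, 5), (18, 14)}; affine count = 13; |E(F_19)| = 14.

Discriminant check: Δ ∝ 4a³ + 27b² = 4·15³ + 27·3² = 4·3375 + 27·9 ≡ 6 (mod 19). Nonzero ⇒ E is nonsingular.
For each x ∈ F_19, compute rhs = x³ + 15·x + 3 mod 19, then count y ∈ F_19 with y² ≡ rhs.
  x = 0: rhs = 3, matching y values: none (0 points).
  x = 1: rhs = 0, matching y values: 0 (1 points).
  x = 2: rhs = 3, matching y values: none (0 points).
  x = 3: rhs = 18, matching y values: none (0 points).
  x = 4: rhs = 13, matching y values: none (0 points).
  x = 5: rhs = 13, matching y values: none (0 points).
  x = 6: rhs = 5, matching y values: 9, 10 (2 points).
  x = 7: rhs = 14, matching y values: none (0 points).
  x = 8: rhs = 8, matching y values: none (0 points).
  x = 9: rhs = 12, matching y values: none (0 points).
  x = 10: rhs = 13, matching y values: none (0 points).
  x = 11: rhs = 17, matching y values: 6, 13 (2 points).
  x = 12: rhs = 11, matching y values: 7, 12 (2 points).
  x = 13: rhs = 1, matching y values: 1, 18 (2 points).
  x = 14: rhs = 12, matching y values: none (0 points).
  x = 15: rhs = 12, matching y values: none (0 points).
  x = 16: rhs = 7, matching y values: 8, 11 (2 points).
  x = 17: rhs = 3, matching y values: none (0 points).
  x = 18: rhs = 6, matching y values: 5, 14 (2 points).
Total affine count: 13.
Full point count |E(F_19)| = 13 + 1 = 14.
Hasse bound: |14 − (19+1)| = |-6| = 6 ≤ 2√19 ≈ 8.7178 ✓.


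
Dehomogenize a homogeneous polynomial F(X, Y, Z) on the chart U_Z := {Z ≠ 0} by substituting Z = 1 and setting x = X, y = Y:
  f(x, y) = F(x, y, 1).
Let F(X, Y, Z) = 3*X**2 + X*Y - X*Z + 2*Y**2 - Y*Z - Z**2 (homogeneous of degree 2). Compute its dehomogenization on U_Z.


f(x, y) = 3*x**2 + x*y - x + 2*y**2 - y - 1

On U_Z we set Z = 1. Each monomial c·X^i·Y^j·Z^k in F becomes c·x^i·y^j·1^k = c·x^i·y^j.
Substituting Z = 1: F(X, Y, 1) = 3*x**2 + x*y - x + 2*y**2 - y - 1.
Note: deg(f) ≤ deg(F) = 2; strict inequality happens when F is divisible by Z (lost terms).


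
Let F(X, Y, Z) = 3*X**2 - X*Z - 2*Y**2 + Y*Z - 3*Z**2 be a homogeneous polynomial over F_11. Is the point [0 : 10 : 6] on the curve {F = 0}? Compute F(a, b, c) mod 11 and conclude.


F(0,10,6) ≡ 5 (mod 11); P is NOT on the curve.

Evaluate F(0, 10, 6) term-by-term (mod 11).
  3*X**2 ↦ 3·0·1·1 = 0
  -X*Z ↦ -1·0·1·6 = 0
  -2*Y**2 ↦ -2·1·100·1 = -200
  Y*Z ↦ 1·1·10·6 = 60
  -3*Z**2 ↦ -3·1·1·36 = -108
Sum: F(0, 10, 6) = (0) + (0) + (-200) + (60) + (-108) = -248.
Reducing mod 11: -248 ≡ 5 (mod 11).
Since F(a, b, c) ≡ 5 ≠ 0 (mod 11), P does NOT lie on the curve.


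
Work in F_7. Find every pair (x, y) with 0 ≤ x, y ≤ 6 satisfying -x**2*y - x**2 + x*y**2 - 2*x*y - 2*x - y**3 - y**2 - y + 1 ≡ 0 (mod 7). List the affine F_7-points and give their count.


Affine F_7-points: {(0, 5), (1, 1), (1, 5), (2, 0), (2, 4), (3, 0), (4, 3), (5, 2), (5, 3), (5, 6), (6, 2)}; count = 11.

For each of the 49 pairs (x, y) ∈ F_7², evaluate f(x, y) mod 7. Record the zeros.
  x = 0: [0↦1, 1↦5, 2↦1, 3↦4, 4↦1, 5↦0, 6↦2]  zeros at y ∈ {5}
  x = 1: [0↦5, 1↦0, 2↦3, 3↦1, 4↦2, 5↦0, 6↦3]  zeros at y ∈ {1, 5}
  x = 2: [0↦0, 1↦5, 2↦6, 3↦4, 4↦0, 5↦2, 6↦4]  zeros at y ∈ {0, 4}
  x = 3: [0↦0, 1↦6, 2↦3, 3↦6, 4↦2, 5↦6, 6↦5]  zeros at y ∈ {0}
  x = 4: [0↦5, 1↦3, 2↦1, 3↦0, 4↦1, 5↦5, 6↦6]  zeros at y ∈ {3}
  x = 5: [0↦1, 1↦3, 2↦0, 3↦0, 4↦4, 5↦6, 6↦0]  zeros at y ∈ {2, 3, 6}
  x = 6: [0↦2, 1↦6, 2↦0, 3↦6, 4↦4, 5↦2, 6↦1]  zeros at y ∈ {2}
Collecting zeros: affine points = {(0, 5), (1, 1), (1, 5), (2, 0), (2, 4), (3, 0), (4, 3), (5, 2), (5, 3), (5, 6), (6, 2)}.
Total count |C(F_7)_aff| = 11.


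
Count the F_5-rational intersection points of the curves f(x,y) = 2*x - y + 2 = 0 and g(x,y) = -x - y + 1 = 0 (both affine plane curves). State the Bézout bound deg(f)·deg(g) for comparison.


Common zeros: {(3, 3)}; count = 1; Bézout bound = 1.

deg(f) = 1, deg(g) = 1, so Bézout bound = 1.
Scan x ∈ F_5. For each x, list the y ∈ F_5 with f(x, y) ≡ 0 and those with g(x, y) ≡ 0 (mod 5); the common zeros in that column are the intersection.
  x = 0: f ≡ 0 at y ∈ {2}; g ≡ 0 at y ∈ {1}; common: ∅.
  x = 1: f ≡ 0 at y ∈ {4}; g ≡ 0 at y ∈ {0}; common: ∅.
  x = 2: f ≡ 0 at y ∈ {1}; g ≡ 0 at y ∈ {4}; common: ∅.
  x = 3: f ≡ 0 at y ∈ {3}; g ≡ 0 at y ∈ {3}; common: {3}.
  x = 4: f ≡ 0 at y ∈ {0}; g ≡ 0 at y ∈ {2}; common: ∅.
Collecting: common zeros = {(3, 3)}, so the count is 1.
Comparison with the Bézout bound: 1 ≤ 1 = deg(f)·deg(g), as expected for curves with no common component (the bound is attained).


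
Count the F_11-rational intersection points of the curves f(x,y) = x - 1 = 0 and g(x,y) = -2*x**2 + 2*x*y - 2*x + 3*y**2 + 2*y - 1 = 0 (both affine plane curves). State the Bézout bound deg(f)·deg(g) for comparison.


Common zeros: ∅; count = 0; Bézout bound = 2.

deg(f) = 1, deg(g) = 2, so Bézout bound = 2.
Scan x ∈ F_11. For each x, list the y ∈ F_11 with f(x, y) ≡ 0 and those with g(x, y) ≡ 0 (mod 11); the common zeros in that column are the intersection.
  x = 0: f ≡ 0 at y ∈ ∅; g ≡ 0 at y ∈ {4, 10}; common: ∅.
  x = 1: f ≡ 0 at y ∈ {0, 1, 2, 3, 4, 5, 6, 7, 8, 9, 10}; g ≡ 0 at y ∈ ∅; common: ∅.
  x = 2: f ≡ 0 at y ∈ ∅; g ≡ 0 at y ∈ {2, 7}; common: ∅.
  x = 3: f ≡ 0 at y ∈ ∅; g ≡ 0 at y ∈ {4, 8}; common: ∅.
  x = 4: f ≡ 0 at y ∈ ∅; g ≡ 0 at y ∈ {7, 8}; common: ∅.
  x = 5: f ≡ 0 at y ∈ ∅; g ≡ 0 at y ∈ ∅; common: ∅.
  x = 6: f ≡ 0 at y ∈ ∅; g ≡ 0 at y ∈ ∅; common: ∅.
  x = 7: f ≡ 0 at y ∈ ∅; g ≡ 0 at y ∈ ∅; common: ∅.
  x = 8: f ≡ 0 at y ∈ ∅; g ≡ 0 at y ∈ ∅; common: ∅.
  x = 9: f ≡ 0 at y ∈ ∅; g ≡ 0 at y ∈ {9, 10}; common: ∅.
  x = 10: f ≡ 0 at y ∈ ∅; g ≡ 0 at y ∈ {2, 9}; common: ∅.
Collecting: common zeros = ∅, so the count is 0.
Comparison with the Bézout bound: 0 ≤ 2 = deg(f)·deg(g), as expected for curves with no common component (the affine F_11-count falls short of the bound because intersections may lie at infinity, over extension fields, or carry multiplicity).


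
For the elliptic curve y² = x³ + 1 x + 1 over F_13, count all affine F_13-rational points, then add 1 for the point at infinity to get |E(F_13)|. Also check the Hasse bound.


Affine points = {(0, 1), (0, 12), (1, 4), (1, 9), (4, 2), (4, 11), (5, 1), (5, 12), (7, 0), (8, 1), (8, 12), (10, 6), (10, 7), (11, 2), (11, 11), (12, 5), (12, 8)}; affine count = 17; |E(F_13)| = 18.

Discriminant check: Δ ∝ 4a³ + 27b² = 4·1³ + 27·1² = 4·1 + 27·1 ≡ 5 (mod 13). Nonzero ⇒ E is nonsingular.
For each x ∈ F_13, compute rhs = x³ + 1·x + 1 mod 13, then count y ∈ F_13 with y² ≡ rhs.
  x = 0: rhs = 1, matching y values: 1, 12 (2 points).
  x = 1: rhs = 3, matching y values: 4, 9 (2 points).
  x = 2: rhs = 11, matching y values: none (0 points).
  x = 3: rhs = 5, matching y values: none (0 points).
  x = 4: rhs = 4, matching y values: 2, 11 (2 points).
  x = 5: rhs = 1, matching y values: 1, 12 (2 points).
  x = 6: rhs = 2, matching y values: none (0 points).
  x = 7: rhs = 0, matching y values: 0 (1 points).
  x = 8: rhs = 1, matching y values: 1, 12 (2 points).
  x = 9: rhs = 11, matching y values: none (0 points).
  x = 10: rhs = 10, matching y values: 6, 7 (2 points).
  x = 11: rhs = 4, matching y values: 2, 11 (2 points).
  x = 12: rhs = 12, matching y values: 5, 8 (2 points).
Total affine count: 17.
Full point count |E(F_13)| = 17 + 1 = 18.
Hasse bound: |18 − (13+1)| = |4| = 4 ≤ 2√13 ≈ 7.2111 ✓.


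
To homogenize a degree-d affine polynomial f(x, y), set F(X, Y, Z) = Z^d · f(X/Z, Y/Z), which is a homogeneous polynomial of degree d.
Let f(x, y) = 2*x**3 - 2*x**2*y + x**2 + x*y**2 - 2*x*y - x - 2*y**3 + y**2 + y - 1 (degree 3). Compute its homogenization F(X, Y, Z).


F(X, Y, Z) = 2*X**3 - 2*X**2*Y + X**2*Z + X*Y**2 - 2*X*Y*Z - X*Z**2 - 2*Y**3 + Y**2*Z + Y*Z**2 - Z**3

deg(f) = 3.
Substitute x = X/Z, y = Y/Z into f, then multiply by Z^3.
  monomial 2·x^3·y^0 ↦ 2·X^3·Y^0·Z^0.
  monomial -2·x^2·y^1 ↦ -2·X^2·Y^1·Z^0.
  monomial 1·x^2·y^0 ↦ 1·X^2·Y^0·Z^1.
  monomial 1·x^1·y^2 ↦ 1·X^1·Y^2·Z^0.
  monomial -2·x^1·y^1 ↦ -2·X^1·Y^1·Z^1.
  monomial -1·x^1·y^0 ↦ -1·X^1·Y^0·Z^2.
  monomial -2·x^0·y^3 ↦ -2·X^0·Y^3·Z^0.
  monomial 1·x^0·y^2 ↦ 1·X^0·Y^2·Z^1.
  monomial 1·x^0·y^1 ↦ 1·X^0·Y^1·Z^2.
  monomial -1·x^0·y^0 ↦ -1·X^0·Y^0·Z^3.
Collecting: F(X, Y, Z) = 2*X**3 - 2*X**2*Y + X**2*Z + X*Y**2 - 2*X*Y*Z - X*Z**2 - 2*Y**3 + Y**2*Z + Y*Z**2 - Z**3.


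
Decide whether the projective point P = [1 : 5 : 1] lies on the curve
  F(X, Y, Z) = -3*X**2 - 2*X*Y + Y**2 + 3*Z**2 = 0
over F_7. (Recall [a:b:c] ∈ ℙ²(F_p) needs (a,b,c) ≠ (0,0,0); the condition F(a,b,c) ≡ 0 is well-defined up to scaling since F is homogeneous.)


F(1,5,1) ≡ 1 (mod 7); P is NOT on the curve.

Evaluate F(1, 5, 1) term-by-term (mod 7).
  -3*X**2 ↦ -3·1·1·1 = -3
  -2*X*Y ↦ -2·1·5·1 = -10
  Y**2 ↦ 1·1·25·1 = 25
  3*Z**2 ↦ 3·1·1·1 = 3
Sum: F(1, 5, 1) = (-3) + (-10) + (25) + (3) = 15.
Reducing mod 7: 15 ≡ 1 (mod 7).
Since F(a, b, c) ≡ 1 ≠ 0 (mod 7), P does NOT lie on the curve.


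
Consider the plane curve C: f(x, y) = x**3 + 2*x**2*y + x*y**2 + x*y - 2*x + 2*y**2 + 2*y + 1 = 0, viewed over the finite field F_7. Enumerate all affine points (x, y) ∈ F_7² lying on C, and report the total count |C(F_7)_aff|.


Affine F_7-points: {(1, 0), (1, 3), (2, 1), (2, 3), (5, 3), (6, 5), (6, 6)}; count = 7.

For each of the 49 pairs (x, y) ∈ F_7², evaluate f(x, y) mod 7. Record the zeros.
  x = 0: [0↦1, 1↦5, 2↦6, 3↦4, 4↦6, 5↦5, 6↦1]  zeros at y ∈ ∅
  x = 1: [0↦0, 1↦1, 2↦1, 3↦0, 4↦5, 5↦2, 6↦5]  zeros at y ∈ {0, 3}
  x = 2: [0↦5, 1↦0, 2↦3, 3↦0, 4↦5, 5↦4, 6↦4]  zeros at y ∈ {1, 3}
  x = 3: [0↦1, 1↦1, 2↦4, 3↦3, 4↦5, 5↦3, 6↦4]  zeros at y ∈ ∅
  x = 4: [0↦1, 1↦3, 2↦3, 3↦1, 4↦4, 5↦5, 6↦4]  zeros at y ∈ ∅
  x = 5: [0↦4, 1↦5, 2↦6, 3↦0, 4↦1, 5↦2, 6↦3]  zeros at y ∈ {3}
  x = 6: [0↦2, 1↦6, 2↦5, 3↦6, 4↦2, 5↦0, 6↦0]  zeros at y ∈ {5, 6}
Collecting zeros: affine points = {(1, 0), (1, 3), (2, 1), (2, 3), (5, 3), (6, 5), (6, 6)}.
Total count |C(F_7)_aff| = 7.


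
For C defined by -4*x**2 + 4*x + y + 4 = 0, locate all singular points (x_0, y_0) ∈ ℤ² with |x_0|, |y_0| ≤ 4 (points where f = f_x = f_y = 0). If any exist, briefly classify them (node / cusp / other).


No singular points in the scanned grid; C is smooth there.

Compute partial derivatives:
  f_x = 4 - 8*x.
  f_y = 1.
f_y = 1 is a nonzero constant, so f_y never vanishes: no point (x, y) can satisfy f = f_x = f_y = 0. In particular no (x, y) ∈ {−4, ..., 4}² is singular; the curve is smooth.


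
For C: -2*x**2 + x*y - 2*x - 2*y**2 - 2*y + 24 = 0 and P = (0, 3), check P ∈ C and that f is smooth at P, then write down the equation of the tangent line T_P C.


Tangent line at P: x - 14*y + 42 = 0.

Step 1: f(0, 3) = 0, so P lies on C.
Step 2: partial derivatives
  f_x(x, y) = -4*x + y - 2, f_y(x, y) = x - 4*y - 2.
  f_x(P) = 1, f_y(P) = -14 (gradient nonzero, so P is smooth).
Step 3: tangent line at P: 1·(x − 0) + -14·(y − 3) = 0.
Expanding: x - 14*y + 42 = 0.


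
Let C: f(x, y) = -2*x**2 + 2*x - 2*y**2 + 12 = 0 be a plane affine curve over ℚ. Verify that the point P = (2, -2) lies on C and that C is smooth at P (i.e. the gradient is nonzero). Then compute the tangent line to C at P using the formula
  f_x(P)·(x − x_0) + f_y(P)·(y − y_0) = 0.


Tangent line at P: -6*x + 8*y + 28 = 0.

Step 1: f(2, -2) = 0, so P lies on C.
Step 2: partial derivatives
  f_x(x, y) = 2 - 4*x, f_y(x, y) = -4*y.
  f_x(P) = -6, f_y(P) = 8 (gradient nonzero, so P is smooth).
Step 3: tangent line at P: -6·(x − 2) + 8·(y − -2) = 0.
Expanding: -6*x + 8*y + 28 = 0.


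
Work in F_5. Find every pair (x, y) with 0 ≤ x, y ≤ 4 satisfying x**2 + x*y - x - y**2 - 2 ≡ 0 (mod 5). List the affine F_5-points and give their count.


Affine F_5-points: {(2, 0), (2, 2), (3, 4), (4, 0), (4, 4)}; count = 5.

For each of the 25 pairs (x, y) ∈ F_5², evaluate f(x, y) mod 5. Record the zeros.
  x = 0: [0↦3, 1↦2, 2↦4, 3↦4, 4↦2]  zeros at y ∈ ∅
  x = 1: [0↦3, 1↦3, 2↦1, 3↦2, 4↦1]  zeros at y ∈ ∅
  x = 2: [0↦0, 1↦1, 2↦0, 3↦2, 4↦2]  zeros at y ∈ {0, 2}
  x = 3: [0↦4, 1↦1, 2↦1, 3↦4, 4↦0]  zeros at y ∈ {4}
  x = 4: [0↦0, 1↦3, 2↦4, 3↦3, 4↦0]  zeros at y ∈ {0, 4}
Collecting zeros: affine points = {(2, 0), (2, 2), (3, 4), (4, 0), (4, 4)}.
Total count |C(F_5)_aff| = 5.


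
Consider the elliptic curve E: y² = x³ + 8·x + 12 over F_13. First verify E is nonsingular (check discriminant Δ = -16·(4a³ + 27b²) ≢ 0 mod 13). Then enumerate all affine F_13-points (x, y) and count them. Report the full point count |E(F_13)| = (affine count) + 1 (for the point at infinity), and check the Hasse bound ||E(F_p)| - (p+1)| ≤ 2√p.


Affine points = {(0, 5), (0, 8), (2, 6), (2, 7), (4, 2), (4, 11), (6, 4), (6, 9), (8, 4), (8, 9), (10, 0), (11, 1), (11, 12), (12, 4), (12, 9)}; affine count = 15; |E(F_13)| = 16.

Discriminant check: Δ ∝ 4a³ + 27b² = 4·8³ + 27·12² = 4·512 + 27·144 ≡ 8 (mod 13). Nonzero ⇒ E is nonsingular.
For each x ∈ F_13, compute rhs = x³ + 8·x + 12 mod 13, then count y ∈ F_13 with y² ≡ rhs.
  x = 0: rhs = 12, matching y values: 5, 8 (2 points).
  x = 1: rhs = 8, matching y values: none (0 points).
  x = 2: rhs = 10, matching y values: 6, 7 (2 points).
  x = 3: rhs = 11, matching y values: none (0 points).
  x = 4: rhs = 4, matching y values: 2, 11 (2 points).
  x = 5: rhs = 8, matching y values: none (0 points).
  x = 6: rhs = 3, matching y values: 4, 9 (2 points).
  x = 7: rhs = 8, matching y values: none (0 points).
  x = 8: rhs = 3, matching y values: 4, 9 (2 points).
  x = 9: rhs = 7, matching y values: none (0 points).
  x = 10: rhs = 0, matching y values: 0 (1 points).
  x = 11: rhs = 1, matching y values: 1, 12 (2 points).
  x = 12: rhs = 3, matching y values: 4, 9 (2 points).
Total affine count: 15.
Full point count |E(F_13)| = 15 + 1 = 16.
Hasse bound: |16 − (13+1)| = |2| = 2 ≤ 2√13 ≈ 7.2111 ✓.


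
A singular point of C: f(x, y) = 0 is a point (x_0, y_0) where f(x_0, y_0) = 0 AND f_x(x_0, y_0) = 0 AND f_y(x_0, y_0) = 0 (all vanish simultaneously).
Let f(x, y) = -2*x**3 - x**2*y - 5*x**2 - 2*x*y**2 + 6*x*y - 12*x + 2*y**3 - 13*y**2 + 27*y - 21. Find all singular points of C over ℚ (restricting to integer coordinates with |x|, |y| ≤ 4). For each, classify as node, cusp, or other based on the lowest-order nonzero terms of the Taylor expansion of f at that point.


Singular points: {(-1, 2)}; classification: node.

Compute partial derivatives:
  f_x = -6*x**2 - 2*x*y - 10*x - 2*y**2 + 6*y - 12.
  f_y = -x**2 - 4*x*y + 6*x + 6*y**2 - 26*y + 27.
Scan x_0 ∈ {−4, ..., 4}. For each x_0, f_y(x_0, y) is a polynomial in y; find its integer roots y ∈ {−4, ..., 4}, then test f_x and f at those candidates.
  x = -4: f_y(-4, y) = 6*y**2 - 10*y - 13; no integer root y with |y| ≤ 4.
  x = -3: f_y(-3, y) = 6*y**2 - 14*y; vanishes at y ∈ {0}. (-3, 0): f_x = -36 ≠ 0.
  x = -2: f_y(-2, y) = 6*y**2 - 18*y + 11; no integer root y with |y| ≤ 4.
  x = -1: f_y(-1, y) = 6*y**2 - 22*y + 20; vanishes at y ∈ {2}. (-1, 2): f_x = 0, f = 0 — SINGULAR.
  x = 0: f_y(0, y) = 6*y**2 - 26*y + 27; no integer root y with |y| ≤ 4.
  x = 1: f_y(1, y) = 6*y**2 - 30*y + 32; no integer root y with |y| ≤ 4.
  x = 2: f_y(2, y) = 6*y**2 - 34*y + 35; no integer root y with |y| ≤ 4.
  x = 3: f_y(3, y) = 6*y**2 - 38*y + 36; no integer root y with |y| ≤ 4.
  x = 4: f_y(4, y) = 6*y**2 - 42*y + 35; no integer root y with |y| ≤ 4.
Only singular point on the grid: (-1, 2).
Classify: substitute x = -1 + u, y = 2 + v and expand: f = -2*u**3 - u**2*v - u**2 - 2*u*v**2 + 2*v**3 + v**2.
No constant or linear terms (consistent with a singular point). Quadratic part: -u**2 + v**2. Cubic part: -2*u**3 - u**2*v - 2*u*v**2 + 2*v**3.
The quadratic part v**2 - u**2 = (v − u)(v + u) splits into two distinct linear factors, so there are two distinct tangent lines y − 2 = ±(x − -1) — this is a node (ordinary double point).
Classification: node.


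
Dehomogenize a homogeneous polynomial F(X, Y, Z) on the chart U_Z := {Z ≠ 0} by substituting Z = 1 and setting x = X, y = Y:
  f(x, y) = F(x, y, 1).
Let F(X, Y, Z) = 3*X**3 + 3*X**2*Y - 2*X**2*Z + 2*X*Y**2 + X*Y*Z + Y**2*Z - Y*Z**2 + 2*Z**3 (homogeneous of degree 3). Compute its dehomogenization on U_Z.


f(x, y) = 3*x**3 + 3*x**2*y - 2*x**2 + 2*x*y**2 + x*y + y**2 - y + 2

On U_Z we set Z = 1. Each monomial c·X^i·Y^j·Z^k in F becomes c·x^i·y^j·1^k = c·x^i·y^j.
Substituting Z = 1: F(X, Y, 1) = 3*x**3 + 3*x**2*y - 2*x**2 + 2*x*y**2 + x*y + y**2 - y + 2.
Note: deg(f) ≤ deg(F) = 3; strict inequality happens when F is divisible by Z (lost terms).


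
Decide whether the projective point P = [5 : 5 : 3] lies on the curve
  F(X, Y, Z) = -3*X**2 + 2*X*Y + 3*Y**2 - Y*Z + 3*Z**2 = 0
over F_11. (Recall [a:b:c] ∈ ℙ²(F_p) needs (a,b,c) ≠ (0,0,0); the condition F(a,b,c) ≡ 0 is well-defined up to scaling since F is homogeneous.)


F(5,5,3) ≡ 7 (mod 11); P is NOT on the curve.

Evaluate F(5, 5, 3) term-by-term (mod 11).
  -3*X**2 ↦ -3·25·1·1 = -75
  2*X*Y ↦ 2·5·5·1 = 50
  3*Y**2 ↦ 3·1·25·1 = 75
  -Y*Z ↦ -1·1·5·3 = -15
  3*Z**2 ↦ 3·1·1·9 = 27
Sum: F(5, 5, 3) = (-75) + (50) + (75) + (-15) + (27) = 62.
Reducing mod 11: 62 ≡ 7 (mod 11).
Since F(a, b, c) ≡ 7 ≠ 0 (mod 11), P does NOT lie on the curve.


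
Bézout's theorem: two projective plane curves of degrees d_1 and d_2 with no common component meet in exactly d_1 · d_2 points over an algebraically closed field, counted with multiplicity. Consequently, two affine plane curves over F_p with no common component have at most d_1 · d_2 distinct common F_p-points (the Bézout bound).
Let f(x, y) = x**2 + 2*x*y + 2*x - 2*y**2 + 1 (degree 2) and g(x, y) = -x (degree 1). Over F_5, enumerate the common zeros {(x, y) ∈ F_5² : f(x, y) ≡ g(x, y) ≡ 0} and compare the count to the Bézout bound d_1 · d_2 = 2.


Common zeros: ∅; count = 0; Bézout bound = 2.

deg(f) = 2, deg(g) = 1, so Bézout bound = 2.
Scan x ∈ F_5. For each x, list the y ∈ F_5 with f(x, y) ≡ 0 and those with g(x, y) ≡ 0 (mod 5); the common zeros in that column are the intersection.
  x = 0: f ≡ 0 at y ∈ ∅; g ≡ 0 at y ∈ {0, 1, 2, 3, 4}; common: ∅.
  x = 1: f ≡ 0 at y ∈ {2, 4}; g ≡ 0 at y ∈ ∅; common: ∅.
  x = 2: f ≡ 0 at y ∈ ∅; g ≡ 0 at y ∈ ∅; common: ∅.
  x = 3: f ≡ 0 at y ∈ {1, 2}; g ≡ 0 at y ∈ ∅; common: ∅.
  x = 4: f ≡ 0 at y ∈ {0, 4}; g ≡ 0 at y ∈ ∅; common: ∅.
Collecting: common zeros = ∅, so the count is 0.
Comparison with the Bézout bound: 0 ≤ 2 = deg(f)·deg(g), as expected for curves with no common component (the affine F_5-count falls short of the bound because intersections may lie at infinity, over extension fields, or carry multiplicity).


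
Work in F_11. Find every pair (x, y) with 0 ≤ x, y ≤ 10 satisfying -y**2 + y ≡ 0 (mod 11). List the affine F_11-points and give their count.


Affine F_11-points: {(0, 0), (0, 1), (1, 0), (1, 1), (2, 0), (2, 1), (3, 0), (3, 1), (4, 0), (4, 1), (5, 0), (5, 1), (6, 0), (6, 1), (7, 0), (7, 1), (8, 0), (8, 1), (9, 0), (9, 1), (10, 0), (10, 1)}; count = 22.

For each of the 121 pairs (x, y) ∈ F_11², evaluate f(x, y) mod 11. Record the zeros.
  x = 0: [0↦0, 1↦0, 2↦9, 3↦5, 4↦10, 5↦2, 6↦3, 7↦2, 8↦10, 9↦5, 10↦9]  zeros at y ∈ {0, 1}
  x = 1: [0↦0, 1↦0, 2↦9, 3↦5, 4↦10, 5↦2, 6↦3, 7↦2, 8↦10, 9↦5, 10↦9]  zeros at y ∈ {0, 1}
  x = 2: [0↦0, 1↦0, 2↦9, 3↦5, 4↦10, 5↦2, 6↦3, 7↦2, 8↦10, 9↦5, 10↦9]  zeros at y ∈ {0, 1}
  x = 3: [0↦0, 1↦0, 2↦9, 3↦5, 4↦10, 5↦2, 6↦3, 7↦2, 8↦10, 9↦5, 10↦9]  zeros at y ∈ {0, 1}
  x = 4: [0↦0, 1↦0, 2↦9, 3↦5, 4↦10, 5↦2, 6↦3, 7↦2, 8↦10, 9↦5, 10↦9]  zeros at y ∈ {0, 1}
  x = 5: [0↦0, 1↦0, 2↦9, 3↦5, 4↦10, 5↦2, 6↦3, 7↦2, 8↦10, 9↦5, 10↦9]  zeros at y ∈ {0, 1}
  x = 6: [0↦0, 1↦0, 2↦9, 3↦5, 4↦10, 5↦2, 6↦3, 7↦2, 8↦10, 9↦5, 10↦9]  zeros at y ∈ {0, 1}
  x = 7: [0↦0, 1↦0, 2↦9, 3↦5, 4↦10, 5↦2, 6↦3, 7↦2, 8↦10, 9↦5, 10↦9]  zeros at y ∈ {0, 1}
  x = 8: [0↦0, 1↦0, 2↦9, 3↦5, 4↦10, 5↦2, 6↦3, 7↦2, 8↦10, 9↦5, 10↦9]  zeros at y ∈ {0, 1}
  x = 9: [0↦0, 1↦0, 2↦9, 3↦5, 4↦10, 5↦2, 6↦3, 7↦2, 8↦10, 9↦5, 10↦9]  zeros at y ∈ {0, 1}
  x = 10: [0↦0, 1↦0, 2↦9, 3↦5, 4↦10, 5↦2, 6↦3, 7↦2, 8↦10, 9↦5, 10↦9]  zeros at y ∈ {0, 1}
Collecting zeros: affine points = {(0, 0), (0, 1), (1, 0), (1, 1), (2, 0), (2, 1), (3, 0), (3, 1), (4, 0), (4, 1), (5, 0), (5, 1), (6, 0), (6, 1), (7, 0), (7, 1), (8, 0), (8, 1), (9, 0), (9, 1), (10, 0), (10, 1)}.
Total count |C(F_11)_aff| = 22.


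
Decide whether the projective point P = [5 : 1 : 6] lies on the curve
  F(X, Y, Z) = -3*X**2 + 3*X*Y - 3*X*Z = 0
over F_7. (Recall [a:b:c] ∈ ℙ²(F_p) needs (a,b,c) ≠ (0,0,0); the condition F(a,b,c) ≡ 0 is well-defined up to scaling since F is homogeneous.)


F(5,1,6) ≡ 4 (mod 7); P is NOT on the curve.

Evaluate F(5, 1, 6) term-by-term (mod 7).
  -3*X**2 ↦ -3·25·1·1 = -75
  3*X*Y ↦ 3·5·1·1 = 15
  -3*X*Z ↦ -3·5·1·6 = -90
Sum: F(5, 1, 6) = (-75) + (15) + (-90) = -150.
Reducing mod 7: -150 ≡ 4 (mod 7).
Since F(a, b, c) ≡ 4 ≠ 0 (mod 7), P does NOT lie on the curve.


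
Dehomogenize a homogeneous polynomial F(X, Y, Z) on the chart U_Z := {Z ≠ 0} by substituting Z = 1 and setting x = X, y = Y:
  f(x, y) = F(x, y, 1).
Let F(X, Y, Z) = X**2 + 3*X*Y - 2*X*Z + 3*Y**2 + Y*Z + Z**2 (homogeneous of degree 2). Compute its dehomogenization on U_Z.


f(x, y) = x**2 + 3*x*y - 2*x + 3*y**2 + y + 1

On U_Z we set Z = 1. Each monomial c·X^i·Y^j·Z^k in F becomes c·x^i·y^j·1^k = c·x^i·y^j.
Substituting Z = 1: F(X, Y, 1) = x**2 + 3*x*y - 2*x + 3*y**2 + y + 1.
Note: deg(f) ≤ deg(F) = 2; strict inequality happens when F is divisible by Z (lost terms).


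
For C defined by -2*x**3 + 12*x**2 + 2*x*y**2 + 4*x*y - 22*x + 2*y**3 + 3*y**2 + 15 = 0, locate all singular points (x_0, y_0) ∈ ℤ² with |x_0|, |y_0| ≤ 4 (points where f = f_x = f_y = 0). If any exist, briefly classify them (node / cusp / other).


Singular points: {(2, -1)}; classification: cusp.

Compute partial derivatives:
  f_x = -6*x**2 + 24*x + 2*y**2 + 4*y - 22.
  f_y = 4*x*y + 4*x + 6*y**2 + 6*y.
Scan x_0 ∈ {−4, ..., 4}. For each x_0, f_y(x_0, y) is a polynomial in y; find its integer roots y ∈ {−4, ..., 4}, then test f_x and f at those candidates.
  x = -4: f_y(-4, y) = 6*y**2 - 10*y - 16; vanishes at y ∈ {-1}. (-4, -1): f_x = -216 ≠ 0.
  x = -3: f_y(-3, y) = 6*y**2 - 6*y - 12; vanishes at y ∈ {-1, 2}. (-3, -1): f_x = -150 ≠ 0; (-3, 2): f_x = -132 ≠ 0.
  x = -2: f_y(-2, y) = 6*y**2 - 2*y - 8; vanishes at y ∈ {-1}. (-2, -1): f_x = -96 ≠ 0.
  x = -1: f_y(-1, y) = 6*y**2 + 2*y - 4; vanishes at y ∈ {-1}. (-1, -1): f_x = -54 ≠ 0.
  x = 0: f_y(0, y) = 6*y**2 + 6*y; vanishes at y ∈ {-1, 0}. (0, -1): f_x = -24 ≠ 0; (0, 0): f_x = -22 ≠ 0.
  x = 1: f_y(1, y) = 6*y**2 + 10*y + 4; vanishes at y ∈ {-1}. (1, -1): f_x = -6 ≠ 0.
  x = 2: f_y(2, y) = 6*y**2 + 14*y + 8; vanishes at y ∈ {-1}. (2, -1): f_x = 0, f = 0 — SINGULAR.
  x = 3: f_y(3, y) = 6*y**2 + 18*y + 12; vanishes at y ∈ {-2, -1}. (3, -2): f_x = -4 ≠ 0; (3, -1): f_x = -6 ≠ 0.
  x = 4: f_y(4, y) = 6*y**2 + 22*y + 16; vanishes at y ∈ {-1}. (4, -1): f_x = -24 ≠ 0.
Only singular point on the grid: (2, -1).
Classify: substitute x = 2 + u, y = -1 + v and expand: f = -2*u**3 + 2*u*v**2 + 2*v**3 + v**2.
No constant or linear terms (consistent with a singular point). Quadratic part: v**2. Cubic part: -2*u**3 + 2*u*v**2 + 2*v**3.
The quadratic part v**2 is a perfect square, so there is a single (double) tangent line v = 0, i.e. y = -1. Restricting the cubic part to that line (v = 0) leaves -2*u**3 ≠ 0, so f is not divisible by v and the branch is v² ≈ 2*u**3 to lowest order — this is a cusp.
Classification: cusp.


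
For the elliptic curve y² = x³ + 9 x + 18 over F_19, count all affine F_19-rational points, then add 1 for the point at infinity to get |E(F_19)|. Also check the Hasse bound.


Affine points = {(1, 3), (1, 16), (2, 5), (2, 14), (4, 2), (4, 17), (5, 6), (5, 13), (7, 5), (7, 14), (9, 7), (9, 12), (10, 5), (10, 14), (11, 2), (11, 17), (12, 7), (12, 12), (14, 0), (17, 7), (17, 12)}; affine count = 21; |E(F_19)| = 22.

Discriminant check: Δ ∝ 4a³ + 27b² = 4·9³ + 27·18² = 4·729 + 27·324 ≡ 17 (mod 19). Nonzero ⇒ E is nonsingular.
For each x ∈ F_19, compute rhs = x³ + 9·x + 18 mod 19, then count y ∈ F_19 with y² ≡ rhs.
  x = 0: rhs = 18, matching y values: none (0 points).
  x = 1: rhs = 9, matching y values: 3, 16 (2 points).
  x = 2: rhs = 6, matching y values: 5, 14 (2 points).
  x = 3: rhs = 15, matching y values: none (0 points).
  x = 4: rhs = 4, matching y values: 2, 17 (2 points).
  x = 5: rhs = 17, matching y values: 6, 13 (2 points).
  x = 6: rhs = 3, matching y values: none (0 points).
  x = 7: rhs = 6, matching y values: 5, 14 (2 points).
  x = 8: rhs = 13, matching y values: none (0 points).
  x = 9: rhs = 11, matching y values: 7, 12 (2 points).
  x = 10: rhs = 6, matching y values: 5, 14 (2 points).
  x = 11: rhs = 4, matching y values: 2, 17 (2 points).
  x = 12: rhs = 11, matching y values: 7, 12 (2 points).
  x = 13: rhs = 14, matching y values: none (0 points).
  x = 14: rhs = 0, matching y values: 0 (1 points).
  x = 15: rhs = 13, matching y values: none (0 points).
  x = 16: rhs = 2, matching y values: none (0 points).
  x = 17: rhs = 11, matching y values: 7, 12 (2 points).
  x = 18: rhs = 8, matching y values: none (0 points).
Total affine count: 21.
Full point count |E(F_19)| = 21 + 1 = 22.
Hasse bound: |22 − (19+1)| = |2| = 2 ≤ 2√19 ≈ 8.7178 ✓.


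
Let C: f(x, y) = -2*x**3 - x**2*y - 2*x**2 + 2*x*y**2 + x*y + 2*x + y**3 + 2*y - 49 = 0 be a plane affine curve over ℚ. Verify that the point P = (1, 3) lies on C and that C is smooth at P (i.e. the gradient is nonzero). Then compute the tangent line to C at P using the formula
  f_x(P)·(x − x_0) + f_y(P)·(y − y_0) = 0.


Tangent line at P: 7*x + 41*y - 130 = 0.

Step 1: f(1, 3) = 0, so P lies on C.
Step 2: partial derivatives
  f_x(x, y) = -6*x**2 - 2*x*y - 4*x + 2*y**2 + y + 2, f_y(x, y) = -x**2 + 4*x*y + x + 3*y**2 + 2.
  f_x(P) = 7, f_y(P) = 41 (gradient nonzero, so P is smooth).
Step 3: tangent line at P: 7·(x − 1) + 41·(y − 3) = 0.
Expanding: 7*x + 41*y - 130 = 0.


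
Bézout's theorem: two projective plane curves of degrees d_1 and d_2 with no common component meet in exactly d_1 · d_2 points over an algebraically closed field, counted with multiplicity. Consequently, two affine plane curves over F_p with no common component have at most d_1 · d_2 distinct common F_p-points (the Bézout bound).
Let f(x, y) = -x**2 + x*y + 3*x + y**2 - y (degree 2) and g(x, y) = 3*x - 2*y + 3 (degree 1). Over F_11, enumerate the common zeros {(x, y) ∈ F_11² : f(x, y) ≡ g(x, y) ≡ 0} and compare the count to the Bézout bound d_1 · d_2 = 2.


Common zeros: {(1, 3)}; count = 1; Bézout bound = 2.

deg(f) = 2, deg(g) = 1, so Bézout bound = 2.
Scan x ∈ F_11. For each x, list the y ∈ F_11 with f(x, y) ≡ 0 and those with g(x, y) ≡ 0 (mod 11); the common zeros in that column are the intersection.
  x = 0: f ≡ 0 at y ∈ {0, 1}; g ≡ 0 at y ∈ {7}; common: ∅.
  x = 1: f ≡ 0 at y ∈ {3, 8}; g ≡ 0 at y ∈ {3}; common: {3}.
  x = 2: f ≡ 0 at y ∈ {4, 6}; g ≡ 0 at y ∈ {10}; common: ∅.
  x = 3: f ≡ 0 at y ∈ {0, 9}; g ≡ 0 at y ∈ {6}; common: ∅.
  x = 4: f ≡ 0 at y ∈ {1, 7}; g ≡ 0 at y ∈ {2}; common: ∅.
  x = 5: f ≡ 0 at y ∈ {3, 4}; g ≡ 0 at y ∈ {9}; common: ∅.
  x = 6: f ≡ 0 at y ∈ {7, 10}; g ≡ 0 at y ∈ {5}; common: ∅.
  x = 7: f ≡ 0 at y ∈ {6, 10}; g ≡ 0 at y ∈ {1}; common: ∅.
  x = 8: f ≡ 0 at y ∈ {2}; g ≡ 0 at y ∈ {8}; common: ∅.
  x = 9: f ≡ 0 at y ∈ {5, 9}; g ≡ 0 at y ∈ {4}; common: ∅.
  x = 10: f ≡ 0 at y ∈ {5, 8}; g ≡ 0 at y ∈ {0}; common: ∅.
Collecting: common zeros = {(1, 3)}, so the count is 1.
Comparison with the Bézout bound: 1 ≤ 2 = deg(f)·deg(g), as expected for curves with no common component (the affine F_11-count falls short of the bound because intersections may lie at infinity, over extension fields, or carry multiplicity).


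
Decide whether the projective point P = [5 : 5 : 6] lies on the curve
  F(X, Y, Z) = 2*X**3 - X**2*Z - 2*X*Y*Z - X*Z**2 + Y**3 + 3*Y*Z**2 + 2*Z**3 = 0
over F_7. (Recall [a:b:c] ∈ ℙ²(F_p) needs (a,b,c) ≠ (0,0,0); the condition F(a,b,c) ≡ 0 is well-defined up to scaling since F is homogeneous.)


F(5,5,6) ≡ 3 (mod 7); P is NOT on the curve.

Evaluate F(5, 5, 6) term-by-term (mod 7).
  2*X**3 ↦ 2·125·1·1 = 250
  -X**2*Z ↦ -1·25·1·6 = -150
  -2*X*Y*Z ↦ -2·5·5·6 = -300
  -X*Z**2 ↦ -1·5·1·36 = -180
  Y**3 ↦ 1·1·125·1 = 125
  3*Y*Z**2 ↦ 3·1·5·36 = 540
  2*Z**3 ↦ 2·1·1·216 = 432
Sum: F(5, 5, 6) = (250) + (-150) + (-300) + (-180) + (125) + (540) + (432) = 717.
Reducing mod 7: 717 ≡ 3 (mod 7).
Since F(a, b, c) ≡ 3 ≠ 0 (mod 7), P does NOT lie on the curve.


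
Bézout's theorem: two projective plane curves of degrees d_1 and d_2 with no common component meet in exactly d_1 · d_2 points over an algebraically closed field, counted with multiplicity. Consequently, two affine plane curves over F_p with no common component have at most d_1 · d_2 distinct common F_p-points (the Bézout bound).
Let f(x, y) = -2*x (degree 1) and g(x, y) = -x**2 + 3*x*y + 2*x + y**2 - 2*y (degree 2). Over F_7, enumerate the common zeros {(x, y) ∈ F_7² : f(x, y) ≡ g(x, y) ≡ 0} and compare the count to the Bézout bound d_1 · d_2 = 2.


Common zeros: {(0, 0), (0, 2)}; count = 2; Bézout bound = 2.

deg(f) = 1, deg(g) = 2, so Bézout bound = 2.
Scan x ∈ F_7. For each x, list the y ∈ F_7 with f(x, y) ≡ 0 and those with g(x, y) ≡ 0 (mod 7); the common zeros in that column are the intersection.
  x = 0: f ≡ 0 at y ∈ {0, 1, 2, 3, 4, 5, 6}; g ≡ 0 at y ∈ {0, 2}; common: {0, 2}.
  x = 1: f ≡ 0 at y ∈ ∅; g ≡ 0 at y ∈ {2, 4}; common: ∅.
  x = 2: f ≡ 0 at y ∈ ∅; g ≡ 0 at y ∈ {0, 3}; common: ∅.
  x = 3: f ≡ 0 at y ∈ ∅; g ≡ 0 at y ∈ ∅; common: ∅.
  x = 4: f ≡ 0 at y ∈ ∅; g ≡ 0 at y ∈ ∅; common: ∅.
  x = 5: f ≡ 0 at y ∈ ∅; g ≡ 0 at y ∈ ∅; common: ∅.
  x = 6: f ≡ 0 at y ∈ ∅; g ≡ 0 at y ∈ {1, 4}; common: ∅.
Collecting: common zeros = {(0, 0), (0, 2)}, so the count is 2.
Comparison with the Bézout bound: 2 ≤ 2 = deg(f)·deg(g), as expected for curves with no common component (the bound is attained).


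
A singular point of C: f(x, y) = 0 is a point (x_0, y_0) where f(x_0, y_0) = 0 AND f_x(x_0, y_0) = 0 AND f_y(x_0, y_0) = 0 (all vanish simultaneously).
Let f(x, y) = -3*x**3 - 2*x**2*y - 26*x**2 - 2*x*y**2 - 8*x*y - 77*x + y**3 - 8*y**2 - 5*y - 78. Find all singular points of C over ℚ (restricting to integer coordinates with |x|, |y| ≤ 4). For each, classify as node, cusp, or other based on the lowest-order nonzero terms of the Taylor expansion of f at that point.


Singular points: {(-3, 1)}; classification: node.

Compute partial derivatives:
  f_x = -9*x**2 - 4*x*y - 52*x - 2*y**2 - 8*y - 77.
  f_y = -2*x**2 - 4*x*y - 8*x + 3*y**2 - 16*y - 5.
Scan x_0 ∈ {−4, ..., 4}. For each x_0, f_y(x_0, y) is a polynomial in y; find its integer roots y ∈ {−4, ..., 4}, then test f_x and f at those candidates.
  x = -4: f_y(-4, y) = 3*y**2 - 5; no integer root y with |y| ≤ 4.
  x = -3: f_y(-3, y) = 3*y**2 - 4*y + 1; vanishes at y ∈ {1}. (-3, 1): f_x = 0, f = 0 — SINGULAR.
  x = -2: f_y(-2, y) = 3*y**2 - 8*y + 3; no integer root y with |y| ≤ 4.
  x = -1: f_y(-1, y) = 3*y**2 - 12*y + 1; no integer root y with |y| ≤ 4.
  x = 0: f_y(0, y) = 3*y**2 - 16*y - 5; no integer root y with |y| ≤ 4.
  x = 1: f_y(1, y) = 3*y**2 - 20*y - 15; no integer root y with |y| ≤ 4.
  x = 2: f_y(2, y) = 3*y**2 - 24*y - 29; no integer root y with |y| ≤ 4.
  x = 3: f_y(3, y) = 3*y**2 - 28*y - 47; no integer root y with |y| ≤ 4.
  x = 4: f_y(4, y) = 3*y**2 - 32*y - 69; no integer root y with |y| ≤ 4.
Only singular point on the grid: (-3, 1).
Classify: substitute x = -3 + u, y = 1 + v and expand: f = -3*u**3 - 2*u**2*v - u**2 - 2*u*v**2 + v**3 + v**2.
No constant or linear terms (consistent with a singular point). Quadratic part: -u**2 + v**2. Cubic part: -3*u**3 - 2*u**2*v - 2*u*v**2 + v**3.
The quadratic part v**2 - u**2 = (v − u)(v + u) splits into two distinct linear factors, so there are two distinct tangent lines y − 1 = ±(x − -3) — this is a node (ordinary double point).
Classification: node.
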